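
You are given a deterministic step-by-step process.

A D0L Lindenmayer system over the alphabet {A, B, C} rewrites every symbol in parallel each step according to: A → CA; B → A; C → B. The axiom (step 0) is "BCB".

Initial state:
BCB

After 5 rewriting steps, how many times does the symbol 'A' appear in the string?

t=0: BCB
t=1: ABA
t=2: CAACA
t=3: BCACABCA
t=4: ABCABCAABCA
t=5: CAABCAABCACAABCA

8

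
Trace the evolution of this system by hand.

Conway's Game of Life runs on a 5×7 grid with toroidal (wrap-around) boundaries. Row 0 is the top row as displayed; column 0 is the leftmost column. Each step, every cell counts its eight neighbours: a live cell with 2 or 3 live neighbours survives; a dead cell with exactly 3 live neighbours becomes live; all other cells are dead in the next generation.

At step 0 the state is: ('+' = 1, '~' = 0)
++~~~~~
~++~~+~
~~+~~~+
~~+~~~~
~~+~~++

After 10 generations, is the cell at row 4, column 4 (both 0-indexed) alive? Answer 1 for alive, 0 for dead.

step 0: ++~~~~~
~++~~+~
~~+~~~+
~~+~~~~
~~+~~++
step 1: +~~~~+~
~~+~~~+
~~++~~~
~+++~++
+~+~~~+
step 2: +~~~~+~
~+++~~+
+~~~+++
~~~~+++
~~+++~~
step 3: +~~~~++
~+++~~~
~++~~~~
+~~~~~~
~~~+~~~
step 4: ++~++~+
~~~+~~+
+~~+~~~
~++~~~~
+~~~~~~
step 5: ~++++++
~+~+~++
++~+~~~
+++~~~~
~~~+~~+
step 6: ~+~~~~~
~~~~~~~
~~~++~~
~~~+~~+
~~~~~~+
step 7: ~~~~~~~
~~~~~~~
~~~++~~
~~~+++~
+~~~~~~
step 8: ~~~~~~~
~~~~~~~
~~~+~+~
~~~+~+~
~~~~+~~
step 9: ~~~~~~~
~~~~~~~
~~~~~~~
~~~+~+~
~~~~+~~
step 10: ~~~~~~~
~~~~~~~
~~~~~~~
~~~~+~~
~~~~+~~

1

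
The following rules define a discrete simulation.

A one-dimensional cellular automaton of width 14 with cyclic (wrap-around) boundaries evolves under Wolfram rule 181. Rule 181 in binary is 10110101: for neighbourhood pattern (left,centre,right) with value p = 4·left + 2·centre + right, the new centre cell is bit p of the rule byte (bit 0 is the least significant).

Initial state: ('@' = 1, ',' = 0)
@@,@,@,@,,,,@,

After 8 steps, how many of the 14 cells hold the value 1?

gen 0: @@,@,@,@,,,,@,
gen 1: ,,@@@@@@@@@,@@
gen 2: @,,@@@@@@@,@,,
gen 3: @@,,@@@@@,@@@,
gen 4: ,,@,,@@@,@,@,@
gen 5: @,@@,,@,@@@@@@
gen 6: ,@,,@,@@,@@@@@
gen 7: @@@,@@,,@,@@@,
gen 8: ,@,@,,@,@@,@,@

7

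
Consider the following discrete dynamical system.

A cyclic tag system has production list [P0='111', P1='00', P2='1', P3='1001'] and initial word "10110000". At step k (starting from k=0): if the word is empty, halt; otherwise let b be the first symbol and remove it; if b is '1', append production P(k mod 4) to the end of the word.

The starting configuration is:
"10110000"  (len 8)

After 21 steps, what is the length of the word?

18

[0] "10110000"  (len 8)
[1] "0110000111"  (len 10)
[2] "110000111"  (len 9)
[3] "100001111"  (len 9)
[4] "000011111001"  (len 12)
[5] "00011111001"  (len 11)
[6] "0011111001"  (len 10)
[7] "011111001"  (len 9)
[8] "11111001"  (len 8)
[9] "1111001111"  (len 10)
[10] "11100111100"  (len 11)
[11] "11001111001"  (len 11)
[12] "10011110011001"  (len 14)
[13] "0011110011001111"  (len 16)
[14] "011110011001111"  (len 15)
[15] "11110011001111"  (len 14)
[16] "11100110011111001"  (len 17)
[17] "1100110011111001111"  (len 19)
[18] "10011001111100111100"  (len 20)
[19] "00110011111001111001"  (len 20)
[20] "0110011111001111001"  (len 19)
[21] "110011111001111001"  (len 18)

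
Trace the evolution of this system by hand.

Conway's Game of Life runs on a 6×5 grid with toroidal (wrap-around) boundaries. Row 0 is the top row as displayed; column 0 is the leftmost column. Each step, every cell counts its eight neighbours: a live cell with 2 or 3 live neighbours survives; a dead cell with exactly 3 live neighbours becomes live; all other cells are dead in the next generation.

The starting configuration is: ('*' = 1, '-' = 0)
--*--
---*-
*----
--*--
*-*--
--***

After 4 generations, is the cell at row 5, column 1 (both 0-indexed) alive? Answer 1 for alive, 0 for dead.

0

k=0  --*--
---*-
*----
--*--
*-*--
--***
k=1  --*-*
-----
-----
-----
--*-*
--*-*
k=2  -----
-----
-----
-----
-----
***-*
k=3  **---
-----
-----
-----
**---
**---
k=4  **---
-----
-----
-----
**---
--*-*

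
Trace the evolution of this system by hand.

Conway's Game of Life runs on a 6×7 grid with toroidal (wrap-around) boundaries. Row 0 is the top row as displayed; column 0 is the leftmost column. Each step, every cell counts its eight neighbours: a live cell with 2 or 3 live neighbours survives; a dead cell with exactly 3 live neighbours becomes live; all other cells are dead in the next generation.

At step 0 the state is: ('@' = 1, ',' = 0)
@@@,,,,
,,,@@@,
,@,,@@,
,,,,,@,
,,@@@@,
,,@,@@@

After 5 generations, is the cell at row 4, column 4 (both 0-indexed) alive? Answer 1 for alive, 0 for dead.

0

step 0: @@@,,,,
,,,@@@,
,@,,@@,
,,,,,@,
,,@@@@,
,,@,@@@
step 1: @@@,,,,
@,,@,@@
,,,@,,@
,,@,,,@
,,@,,,,
@,,,,,@
step 2: ,,@,,@,
,,,@@@,
,,@@@,,
,,@@,,,
@@,,,,@
@,@,,,@
step 3: ,@@,,@,
,,,,,@,
,,,,,@,
@,,,@,,
,,,@,,@
,,@,,@,
step 4: ,@@,@@@
,,,,@@@
,,,,@@@
,,,,@@@
,,,@@@@
,@@@@@@
step 5: ,@,,,,,
,,,,,,,
@,,@,,,
@,,,,,,
,,,,,,,
,@,,,,,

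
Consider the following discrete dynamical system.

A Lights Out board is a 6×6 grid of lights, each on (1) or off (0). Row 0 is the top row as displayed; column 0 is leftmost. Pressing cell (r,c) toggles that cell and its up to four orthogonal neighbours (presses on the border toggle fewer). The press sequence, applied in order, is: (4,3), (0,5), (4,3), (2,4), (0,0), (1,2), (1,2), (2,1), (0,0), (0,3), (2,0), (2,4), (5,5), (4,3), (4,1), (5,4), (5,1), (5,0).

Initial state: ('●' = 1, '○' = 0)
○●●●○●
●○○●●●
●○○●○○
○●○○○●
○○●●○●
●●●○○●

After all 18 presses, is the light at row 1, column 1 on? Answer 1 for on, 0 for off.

gen 0: ○●●●○●
●○○●●●
●○○●○○
○●○○○●
○○●●○●
●●●○○●
gen 1: ○●●●○●
●○○●●●
●○○●○○
○●○●○●
○○○○●●
●●●●○●
gen 2: ○●●●●○
●○○●●○
●○○●○○
○●○●○●
○○○○●●
●●●●○●
gen 3: ○●●●●○
●○○●●○
●○○●○○
○●○○○●
○○●●○●
●●●○○●
gen 4: ○●●●●○
●○○●○○
●○○○●●
○●○○●●
○○●●○●
●●●○○●
gen 5: ●○●●●○
○○○●○○
●○○○●●
○●○○●●
○○●●○●
●●●○○●
gen 6: ●○○●●○
○●●○○○
●○●○●●
○●○○●●
○○●●○●
●●●○○●
gen 7: ●○●●●○
○○○●○○
●○○○●●
○●○○●●
○○●●○●
●●●○○●
gen 8: ●○●●●○
○●○●○○
○●●○●●
○○○○●●
○○●●○●
●●●○○●
gen 9: ○●●●●○
●●○●○○
○●●○●●
○○○○●●
○○●●○●
●●●○○●
gen 10: ○●○○○○
●●○○○○
○●●○●●
○○○○●●
○○●●○●
●●●○○●
gen 11: ○●○○○○
○●○○○○
●○●○●●
●○○○●●
○○●●○●
●●●○○●
gen 12: ○●○○○○
○●○○●○
●○●●○○
●○○○○●
○○●●○●
●●●○○●
gen 13: ○●○○○○
○●○○●○
●○●●○○
●○○○○●
○○●●○○
●●●○●○
gen 14: ○●○○○○
○●○○●○
●○●●○○
●○○●○●
○○○○●○
●●●●●○
gen 15: ○●○○○○
○●○○●○
●○●●○○
●●○●○●
●●●○●○
●○●●●○
gen 16: ○●○○○○
○●○○●○
●○●●○○
●●○●○●
●●●○○○
●○●○○●
gen 17: ○●○○○○
○●○○●○
●○●●○○
●●○●○●
●○●○○○
○●○○○●
gen 18: ○●○○○○
○●○○●○
●○●●○○
●●○●○●
○○●○○○
●○○○○●

1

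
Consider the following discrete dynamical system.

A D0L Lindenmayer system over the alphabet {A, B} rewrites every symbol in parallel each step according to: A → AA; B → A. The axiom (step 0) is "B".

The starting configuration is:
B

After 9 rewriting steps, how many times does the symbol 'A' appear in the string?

t=0: B
t=1: A
t=2: AA
t=3: AAAA
t=4: AAAAAAAA
t=5: AAAAAAAAAAAAAAAA
t=6: AAAAAAAAAAAAAAAAAAAAAAAAAAAAAAAA
t=7: AAAAAAAAAAAAAAAAAAAAAAAAAAAAAAAAAAAAAAAAAAAAAAAAAAAAAAAAAAAAAAAA
t=8: AAAAAAAAAAAAAAAAAAAAAAAAAAAAAAAAAAAAAAAAAAAAAAAAAAAAAAAAAA…AAAAAAAAAAAAAAAAAAAAAAAAAAAAAAAAAAAAAAAAAAAAAAAAAAAAAAAAAA  (len 128)
t=9: AAAAAAAAAAAAAAAAAAAAAAAAAAAAAAAAAAAAAAAAAAAAAAAAAAAAAAAAAA…AAAAAAAAAAAAAAAAAAAAAAAAAAAAAAAAAAAAAAAAAAAAAAAAAAAAAAAAAA  (len 256)

256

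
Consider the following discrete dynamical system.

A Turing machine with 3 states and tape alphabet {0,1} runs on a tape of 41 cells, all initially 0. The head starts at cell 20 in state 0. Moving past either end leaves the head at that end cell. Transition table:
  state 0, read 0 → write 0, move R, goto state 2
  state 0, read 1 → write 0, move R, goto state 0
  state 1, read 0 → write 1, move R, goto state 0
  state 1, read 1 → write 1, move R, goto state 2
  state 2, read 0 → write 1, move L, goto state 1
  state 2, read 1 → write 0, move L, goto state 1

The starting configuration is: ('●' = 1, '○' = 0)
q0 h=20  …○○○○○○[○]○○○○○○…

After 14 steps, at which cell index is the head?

26

t=0: q0 h=20  …○○○○○○[○]○○○○○○…
t=1: q2 h=21  …○○○○○○[○]○○○○○○…
t=2: q1 h=20  …○○○○○○[○]●○○○○○…
t=3: q0 h=21  …○○○○○●[●]○○○○○○…
t=4: q0 h=22  …○○○○●○[○]○○○○○○…
t=5: q2 h=23  …○○○●○○[○]○○○○○○…
t=6: q1 h=22  …○○○○●○[○]●○○○○○…
t=7: q0 h=23  …○○○●○●[●]○○○○○○…
t=8: q0 h=24  …○○●○●○[○]○○○○○○…
t=9: q2 h=25  …○●○●○○[○]○○○○○○…
t=10: q1 h=24  …○○●○●○[○]●○○○○○…
t=11: q0 h=25  …○●○●○●[●]○○○○○○…
t=12: q0 h=26  …●○●○●○[○]○○○○○○…
t=13: q2 h=27  …○●○●○○[○]○○○○○○…
t=14: q1 h=26  …●○●○●○[○]●○○○○○…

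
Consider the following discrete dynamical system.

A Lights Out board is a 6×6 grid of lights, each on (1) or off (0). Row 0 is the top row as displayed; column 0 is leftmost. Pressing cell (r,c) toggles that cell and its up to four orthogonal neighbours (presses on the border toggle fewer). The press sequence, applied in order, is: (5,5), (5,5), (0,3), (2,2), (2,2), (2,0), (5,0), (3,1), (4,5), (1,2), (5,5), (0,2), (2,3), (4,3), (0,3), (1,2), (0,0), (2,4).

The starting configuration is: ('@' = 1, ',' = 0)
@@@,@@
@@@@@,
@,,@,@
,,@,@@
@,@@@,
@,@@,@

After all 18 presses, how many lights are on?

t=0: @@@,@@
@@@@@,
@,,@,@
,,@,@@
@,@@@,
@,@@,@
t=1: @@@,@@
@@@@@,
@,,@,@
,,@,@@
@,@@@@
@,@@@,
t=2: @@@,@@
@@@@@,
@,,@,@
,,@,@@
@,@@@,
@,@@,@
t=3: @@,@,@
@@@,@,
@,,@,@
,,@,@@
@,@@@,
@,@@,@
t=4: @@,@,@
@@,,@,
@@@,,@
,,,,@@
@,@@@,
@,@@,@
t=5: @@,@,@
@@@,@,
@,,@,@
,,@,@@
@,@@@,
@,@@,@
t=6: @@,@,@
,@@,@,
,@,@,@
@,@,@@
@,@@@,
@,@@,@
t=7: @@,@,@
,@@,@,
,@,@,@
@,@,@@
,,@@@,
,@@@,@
t=8: @@,@,@
,@@,@,
,,,@,@
,@,,@@
,@@@@,
,@@@,@
t=9: @@,@,@
,@@,@,
,,,@,@
,@,,@,
,@@@,@
,@@@,,
t=10: @@@@,@
,,,@@,
,,@@,@
,@,,@,
,@@@,@
,@@@,,
t=11: @@@@,@
,,,@@,
,,@@,@
,@,,@,
,@@@,,
,@@@@@
t=12: @,,,,@
,,@@@,
,,@@,@
,@,,@,
,@@@,,
,@@@@@
t=13: @,,,,@
,,@,@,
,,,,@@
,@,@@,
,@@@,,
,@@@@@
t=14: @,,,,@
,,@,@,
,,,,@@
,@,,@,
,@,,@,
,@@,@@
t=15: @,@@@@
,,@@@,
,,,,@@
,@,,@,
,@,,@,
,@@,@@
t=16: @,,@@@
,@,,@,
,,@,@@
,@,,@,
,@,,@,
,@@,@@
t=17: ,@,@@@
@@,,@,
,,@,@@
,@,,@,
,@,,@,
,@@,@@
t=18: ,@,@@@
@@,,,,
,,@@,,
,@,,,,
,@,,@,
,@@,@@

15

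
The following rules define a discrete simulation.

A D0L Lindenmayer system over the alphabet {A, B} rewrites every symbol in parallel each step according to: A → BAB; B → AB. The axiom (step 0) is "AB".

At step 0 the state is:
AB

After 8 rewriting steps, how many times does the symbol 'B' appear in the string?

gen 0: AB
gen 1: BABAB
gen 2: ABBABABBABAB
gen 3: BABABABBABABBABABABBABABBABAB
gen 4: ABBABABBABABBABABABBABABBABABABBABABBABABBABABABBABABBABABABBABABBABAB
gen 5: BABABABBABABBABABABBABABBABABABBABABBABABBABABABBABABBABAB…BABABABBABABBABABABBABABBABABBABABABBABABBABABABBABABBABAB  (len 169)
gen 6: ABBABABBABABBABABABBABABBABABABBABABBABABBABABABBABABBABAB…BABABABBABABBABABABBABABBABABBABABABBABABBABABABBABABBABAB  (len 408)
gen 7: BABABABBABABBABABABBABABBABABABBABABBABABBABABABBABABBABAB…BABABABBABABBABABABBABABBABABBABABABBABABBABABABBABABBABAB  (len 985)
gen 8: ABBABABBABABBABABABBABABBABABABBABABBABABBABABABBABABBABAB…BABABABBABABBABABABBABABBABABBABABABBABABBABABABBABABBABAB  (len 2378)

1393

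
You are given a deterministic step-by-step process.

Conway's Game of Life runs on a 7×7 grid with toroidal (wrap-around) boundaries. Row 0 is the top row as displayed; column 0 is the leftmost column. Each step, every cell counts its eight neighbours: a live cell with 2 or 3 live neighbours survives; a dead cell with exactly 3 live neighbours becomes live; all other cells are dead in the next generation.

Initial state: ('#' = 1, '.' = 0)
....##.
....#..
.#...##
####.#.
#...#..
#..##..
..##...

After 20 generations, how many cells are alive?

23

t=0: ....##.
....#..
.#...##
####.#.
#...#..
#..##..
..##...
t=1: ....##.
....#.#
.#.#.##
..##.#.
#....#.
.##.#..
..#..#.
t=2: ...##.#
#..#..#
#..#..#
####.#.
.....##
.######
.##..#.
t=3: .#.##.#
..##...
...#.#.
.###.#.
.......
.#.#...
.#.....
t=4: ##.##..
.....#.
.#.....
..##...
.#.##..
..#....
.#.##..
t=5: ##.#.#.
###.#..
..#....
.#.##..
.#..#..
.#.....
##..#..
t=6: ...#.#.
#...#.#
#...#..
.#.##..
##.##..
.##....
....#.#
t=7: #..#...
#..##.#
##..#.#
.#...#.
#...#..
.##.##.
..####.
t=8: ##.....
..###..
.####..
.#..##.
#.###.#
.##...#
.....##
t=9: #######
#...#..
.#.....
......#
....#.#
.##.#..
..#..##
t=10: ..#....
....#..
#......
#....#.
#..#...
###.#.#
.......
t=11: .......
.......
......#
##.....
..####.
####..#
#.##...
t=12: .......
.......
#......
#######
....##.
#....##
#..#..#
t=13: .......
.......
#.####.
####...
..#....
#......
#....#.
t=14: .......
...##..
#...#.#
#.....#
#.##...
.#....#
......#
t=15: .......
...###.
#..##.#
...#.#.
..#....
.##...#
#......
t=16: ....#..
...#.##
..#...#
..##.##
.###...
###....
##.....
t=17: #...###
...####
#.#....
#...###
....#.#
...#...
#.#....
t=18: ##.....
.#.#...
##.....
##.##..
#..##.#
...#...
##.###.
t=19: ...#..#
.......
...##..
...###.
##...##
.#.....
##.##.#
t=20: ..#####
...##..
...#.#.
#.##...
###..##
....#..
.#.####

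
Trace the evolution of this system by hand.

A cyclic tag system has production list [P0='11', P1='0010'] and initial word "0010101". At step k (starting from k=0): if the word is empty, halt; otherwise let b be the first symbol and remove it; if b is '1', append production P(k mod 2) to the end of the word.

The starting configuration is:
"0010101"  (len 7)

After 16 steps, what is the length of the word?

19

k=0  "0010101"  (len 7)
k=1  "010101"  (len 6)
k=2  "10101"  (len 5)
k=3  "010111"  (len 6)
k=4  "10111"  (len 5)
k=5  "011111"  (len 6)
k=6  "11111"  (len 5)
k=7  "111111"  (len 6)
k=8  "111110010"  (len 9)
k=9  "1111001011"  (len 10)
k=10  "1110010110010"  (len 13)
k=11  "11001011001011"  (len 14)
k=12  "10010110010110010"  (len 17)
k=13  "001011001011001011"  (len 18)
k=14  "01011001011001011"  (len 17)
k=15  "1011001011001011"  (len 16)
k=16  "0110010110010110010"  (len 19)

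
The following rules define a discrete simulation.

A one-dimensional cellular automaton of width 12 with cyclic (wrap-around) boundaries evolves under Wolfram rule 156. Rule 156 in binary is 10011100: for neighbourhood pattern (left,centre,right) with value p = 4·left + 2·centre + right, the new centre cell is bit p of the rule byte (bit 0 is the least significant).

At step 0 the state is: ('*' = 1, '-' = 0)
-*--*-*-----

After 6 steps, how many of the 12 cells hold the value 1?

5

0) -*--*-*-----
1) -**-*-**----
2) -*--*-*-*---
3) -**-*-*-**--
4) -*--*-*-*-*-
5) -**-*-*-*-**
6) -*--*-*-*-*-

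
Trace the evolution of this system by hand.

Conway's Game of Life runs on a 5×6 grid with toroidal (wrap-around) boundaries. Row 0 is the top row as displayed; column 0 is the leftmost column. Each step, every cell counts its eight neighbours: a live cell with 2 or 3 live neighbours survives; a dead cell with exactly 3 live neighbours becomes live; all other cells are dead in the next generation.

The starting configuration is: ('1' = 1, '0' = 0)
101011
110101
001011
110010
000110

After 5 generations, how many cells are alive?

0) 101011
110101
001011
110010
000110
1) 001000
000000
001000
111000
001000
2) 000000
000000
001000
001100
001100
3) 000000
000000
001100
010000
001100
4) 000000
000000
001000
010000
001000
5) 000000
000000
000000
011000
000000

2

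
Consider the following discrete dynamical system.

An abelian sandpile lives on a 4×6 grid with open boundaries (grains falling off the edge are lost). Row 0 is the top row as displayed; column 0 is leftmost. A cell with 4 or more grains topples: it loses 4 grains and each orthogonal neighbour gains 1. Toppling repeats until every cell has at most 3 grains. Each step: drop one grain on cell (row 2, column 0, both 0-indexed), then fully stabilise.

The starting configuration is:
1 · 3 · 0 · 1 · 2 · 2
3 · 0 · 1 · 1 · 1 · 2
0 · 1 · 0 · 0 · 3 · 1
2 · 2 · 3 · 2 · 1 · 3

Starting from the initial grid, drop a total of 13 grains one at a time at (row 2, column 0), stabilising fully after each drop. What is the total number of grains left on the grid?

gen 0: 1 · 3 · 0 · 1 · 2 · 2
3 · 0 · 1 · 1 · 1 · 2
0 · 1 · 0 · 0 · 3 · 1
2 · 2 · 3 · 2 · 1 · 3
gen 1: 1 · 3 · 0 · 1 · 2 · 2
3 · 0 · 1 · 1 · 1 · 2
1 · 1 · 0 · 0 · 3 · 1
2 · 2 · 3 · 2 · 1 · 3
gen 2: 1 · 3 · 0 · 1 · 2 · 2
3 · 0 · 1 · 1 · 1 · 2
2 · 1 · 0 · 0 · 3 · 1
2 · 2 · 3 · 2 · 1 · 3
gen 3: 1 · 3 · 0 · 1 · 2 · 2
3 · 0 · 1 · 1 · 1 · 2
3 · 1 · 0 · 0 · 3 · 1
2 · 2 · 3 · 2 · 1 · 3
gen 4: 2 · 3 · 0 · 1 · 2 · 2
0 · 1 · 1 · 1 · 1 · 2
1 · 2 · 0 · 0 · 3 · 1
3 · 2 · 3 · 2 · 1 · 3
gen 5: 2 · 3 · 0 · 1 · 2 · 2
0 · 1 · 1 · 1 · 1 · 2
2 · 2 · 0 · 0 · 3 · 1
3 · 2 · 3 · 2 · 1 · 3
gen 6: 2 · 3 · 0 · 1 · 2 · 2
0 · 1 · 1 · 1 · 1 · 2
3 · 2 · 0 · 0 · 3 · 1
3 · 2 · 3 · 2 · 1 · 3
gen 7: 2 · 3 · 0 · 1 · 2 · 2
1 · 1 · 1 · 1 · 1 · 2
1 · 3 · 0 · 0 · 3 · 1
0 · 3 · 3 · 2 · 1 · 3
gen 8: 2 · 3 · 0 · 1 · 2 · 2
1 · 1 · 1 · 1 · 1 · 2
2 · 3 · 0 · 0 · 3 · 1
0 · 3 · 3 · 2 · 1 · 3
gen 9: 2 · 3 · 0 · 1 · 2 · 2
1 · 1 · 1 · 1 · 1 · 2
3 · 3 · 0 · 0 · 3 · 1
0 · 3 · 3 · 2 · 1 · 3
gen 10: 2 · 3 · 0 · 1 · 2 · 2
2 · 2 · 1 · 1 · 1 · 2
1 · 1 · 2 · 0 · 3 · 1
2 · 1 · 0 · 3 · 1 · 3
gen 11: 2 · 3 · 0 · 1 · 2 · 2
2 · 2 · 1 · 1 · 1 · 2
2 · 1 · 2 · 0 · 3 · 1
2 · 1 · 0 · 3 · 1 · 3
gen 12: 2 · 3 · 0 · 1 · 2 · 2
2 · 2 · 1 · 1 · 1 · 2
3 · 1 · 2 · 0 · 3 · 1
2 · 1 · 0 · 3 · 1 · 3
gen 13: 2 · 3 · 0 · 1 · 2 · 2
3 · 2 · 1 · 1 · 1 · 2
0 · 2 · 2 · 0 · 3 · 1
3 · 1 · 0 · 3 · 1 · 3

39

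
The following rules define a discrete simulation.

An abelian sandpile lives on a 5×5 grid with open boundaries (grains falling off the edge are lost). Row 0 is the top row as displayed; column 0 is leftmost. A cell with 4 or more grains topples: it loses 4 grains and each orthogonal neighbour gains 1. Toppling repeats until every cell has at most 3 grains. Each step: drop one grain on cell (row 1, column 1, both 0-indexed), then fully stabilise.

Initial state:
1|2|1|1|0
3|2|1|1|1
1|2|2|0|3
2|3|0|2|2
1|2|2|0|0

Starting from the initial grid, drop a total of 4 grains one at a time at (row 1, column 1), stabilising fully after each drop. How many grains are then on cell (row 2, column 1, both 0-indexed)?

3

0) 1|2|1|1|0
3|2|1|1|1
1|2|2|0|3
2|3|0|2|2
1|2|2|0|0
1) 1|2|1|1|0
3|3|1|1|1
1|2|2|0|3
2|3|0|2|2
1|2|2|0|0
2) 2|3|1|1|0
0|1|2|1|1
2|3|2|0|3
2|3|0|2|2
1|2|2|0|0
3) 2|3|1|1|0
0|2|2|1|1
2|3|2|0|3
2|3|0|2|2
1|2|2|0|0
4) 2|3|1|1|0
0|3|2|1|1
2|3|2|0|3
2|3|0|2|2
1|2|2|0|0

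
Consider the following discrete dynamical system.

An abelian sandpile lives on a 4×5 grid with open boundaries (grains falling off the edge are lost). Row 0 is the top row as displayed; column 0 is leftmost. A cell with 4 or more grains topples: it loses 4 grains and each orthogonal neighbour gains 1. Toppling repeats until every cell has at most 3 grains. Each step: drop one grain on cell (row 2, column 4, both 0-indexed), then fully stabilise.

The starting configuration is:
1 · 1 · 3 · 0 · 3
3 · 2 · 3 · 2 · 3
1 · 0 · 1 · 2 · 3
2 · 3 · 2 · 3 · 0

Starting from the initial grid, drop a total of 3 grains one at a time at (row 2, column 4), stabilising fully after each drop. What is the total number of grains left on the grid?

37

step 0: 1 · 1 · 3 · 0 · 3
3 · 2 · 3 · 2 · 3
1 · 0 · 1 · 2 · 3
2 · 3 · 2 · 3 · 0
step 1: 1 · 1 · 3 · 1 · 0
3 · 2 · 3 · 3 · 1
1 · 0 · 1 · 3 · 1
2 · 3 · 2 · 3 · 1
step 2: 1 · 1 · 3 · 1 · 0
3 · 2 · 3 · 3 · 1
1 · 0 · 1 · 3 · 2
2 · 3 · 2 · 3 · 1
step 3: 1 · 1 · 3 · 1 · 0
3 · 2 · 3 · 3 · 1
1 · 0 · 1 · 3 · 3
2 · 3 · 2 · 3 · 1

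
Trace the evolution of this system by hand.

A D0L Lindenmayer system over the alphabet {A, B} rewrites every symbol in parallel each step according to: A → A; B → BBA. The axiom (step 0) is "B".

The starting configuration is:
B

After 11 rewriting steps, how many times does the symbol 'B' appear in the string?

2048

0) B
1) BBA
2) BBABBAA
3) BBABBAABBABBAAA
4) BBABBAABBABBAAABBABBAABBABBAAAA
5) BBABBAABBABBAAABBABBAABBABBAAAABBABBAABBABBAAABBABBAABBABBAAAAA
6) BBABBAABBABBAAABBABBAABBABBAAAABBABBAABBABBAAABBABBAABBABB…ABBABBAAABBABBAABBABBAAAABBABBAABBABBAAABBABBAABBABBAAAAAA  (len 127)
7) BBABBAABBABBAAABBABBAABBABBAAAABBABBAABBABBAAABBABBAABBABB…BBABBAAABBABBAABBABBAAAABBABBAABBABBAAABBABBAABBABBAAAAAAA  (len 255)
8) BBABBAABBABBAAABBABBAABBABBAAAABBABBAABBABBAAABBABBAABBABB…BABBAAABBABBAABBABBAAAABBABBAABBABBAAABBABBAABBABBAAAAAAAA  (len 511)
9) BBABBAABBABBAAABBABBAABBABBAAAABBABBAABBABBAAABBABBAABBABB…ABBAAABBABBAABBABBAAAABBABBAABBABBAAABBABBAABBABBAAAAAAAAA  (len 1023)
10) BBABBAABBABBAAABBABBAABBABBAAAABBABBAABBABBAAABBABBAABBABB…BBAAABBABBAABBABBAAAABBABBAABBABBAAABBABBAABBABBAAAAAAAAAA  (len 2047)
11) BBABBAABBABBAAABBABBAABBABBAAAABBABBAABBABBAAABBABBAABBABB…BAAABBABBAABBABBAAAABBABBAABBABBAAABBABBAABBABBAAAAAAAAAAA  (len 4095)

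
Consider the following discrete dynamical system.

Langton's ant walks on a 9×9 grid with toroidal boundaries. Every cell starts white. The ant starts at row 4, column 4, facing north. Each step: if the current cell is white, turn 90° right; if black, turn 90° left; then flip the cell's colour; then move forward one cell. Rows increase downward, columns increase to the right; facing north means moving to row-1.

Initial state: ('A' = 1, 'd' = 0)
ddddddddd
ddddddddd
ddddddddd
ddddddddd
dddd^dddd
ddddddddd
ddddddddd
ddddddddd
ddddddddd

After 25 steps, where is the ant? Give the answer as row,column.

6,3

gen 0: ddddddddd
ddddddddd
ddddddddd
ddddddddd
dddd^dddd
ddddddddd
ddddddddd
ddddddddd
ddddddddd
gen 1: ddddddddd
ddddddddd
ddddddddd
ddddddddd
ddddA>ddd
ddddddddd
ddddddddd
ddddddddd
ddddddddd
gen 2: ddddddddd
ddddddddd
ddddddddd
ddddddddd
ddddAAddd
dddddvddd
ddddddddd
ddddddddd
ddddddddd
gen 3: ddddddddd
ddddddddd
ddddddddd
ddddddddd
ddddAAddd
dddd<Addd
ddddddddd
ddddddddd
ddddddddd
gen 4: ddddddddd
ddddddddd
ddddddddd
ddddddddd
dddd^Addd
ddddAAddd
ddddddddd
ddddddddd
ddddddddd
gen 5: ddddddddd
ddddddddd
ddddddddd
ddddddddd
ddd<dAddd
ddddAAddd
ddddddddd
ddddddddd
ddddddddd
gen 6: ddddddddd
ddddddddd
ddddddddd
ddd^ddddd
dddAdAddd
ddddAAddd
ddddddddd
ddddddddd
ddddddddd
gen 7: ddddddddd
ddddddddd
ddddddddd
dddA>dddd
dddAdAddd
ddddAAddd
ddddddddd
ddddddddd
ddddddddd
gen 8: ddddddddd
ddddddddd
ddddddddd
dddAAdddd
dddAvAddd
ddddAAddd
ddddddddd
ddddddddd
ddddddddd
gen 9: ddddddddd
ddddddddd
ddddddddd
dddAAdddd
ddd<AAddd
ddddAAddd
ddddddddd
ddddddddd
ddddddddd
gen 10: ddddddddd
ddddddddd
ddddddddd
dddAAdddd
ddddAAddd
dddvAAddd
ddddddddd
ddddddddd
ddddddddd
gen 11: ddddddddd
ddddddddd
ddddddddd
dddAAdddd
ddddAAddd
dd<AAAddd
ddddddddd
ddddddddd
ddddddddd
gen 12: ddddddddd
ddddddddd
ddddddddd
dddAAdddd
dd^dAAddd
ddAAAAddd
ddddddddd
ddddddddd
ddddddddd
gen 13: ddddddddd
ddddddddd
ddddddddd
dddAAdddd
ddA>AAddd
ddAAAAddd
ddddddddd
ddddddddd
ddddddddd
gen 14: ddddddddd
ddddddddd
ddddddddd
dddAAdddd
ddAAAAddd
ddAvAAddd
ddddddddd
ddddddddd
ddddddddd
gen 15: ddddddddd
ddddddddd
ddddddddd
dddAAdddd
ddAAAAddd
ddAd>Addd
ddddddddd
ddddddddd
ddddddddd
gen 16: ddddddddd
ddddddddd
ddddddddd
dddAAdddd
ddAA^Addd
ddAddAddd
ddddddddd
ddddddddd
ddddddddd
gen 17: ddddddddd
ddddddddd
ddddddddd
dddAAdddd
ddA<dAddd
ddAddAddd
ddddddddd
ddddddddd
ddddddddd
gen 18: ddddddddd
ddddddddd
ddddddddd
dddAAdddd
ddAddAddd
ddAvdAddd
ddddddddd
ddddddddd
ddddddddd
gen 19: ddddddddd
ddddddddd
ddddddddd
dddAAdddd
ddAddAddd
dd<AdAddd
ddddddddd
ddddddddd
ddddddddd
gen 20: ddddddddd
ddddddddd
ddddddddd
dddAAdddd
ddAddAddd
dddAdAddd
ddvdddddd
ddddddddd
ddddddddd
gen 21: ddddddddd
ddddddddd
ddddddddd
dddAAdddd
ddAddAddd
dddAdAddd
d<Adddddd
ddddddddd
ddddddddd
gen 22: ddddddddd
ddddddddd
ddddddddd
dddAAdddd
ddAddAddd
d^dAdAddd
dAAdddddd
ddddddddd
ddddddddd
gen 23: ddddddddd
ddddddddd
ddddddddd
dddAAdddd
ddAddAddd
dA>AdAddd
dAAdddddd
ddddddddd
ddddddddd
gen 24: ddddddddd
ddddddddd
ddddddddd
dddAAdddd
ddAddAddd
dAAAdAddd
dAvdddddd
ddddddddd
ddddddddd
gen 25: ddddddddd
ddddddddd
ddddddddd
dddAAdddd
ddAddAddd
dAAAdAddd
dAd>ddddd
ddddddddd
ddddddddd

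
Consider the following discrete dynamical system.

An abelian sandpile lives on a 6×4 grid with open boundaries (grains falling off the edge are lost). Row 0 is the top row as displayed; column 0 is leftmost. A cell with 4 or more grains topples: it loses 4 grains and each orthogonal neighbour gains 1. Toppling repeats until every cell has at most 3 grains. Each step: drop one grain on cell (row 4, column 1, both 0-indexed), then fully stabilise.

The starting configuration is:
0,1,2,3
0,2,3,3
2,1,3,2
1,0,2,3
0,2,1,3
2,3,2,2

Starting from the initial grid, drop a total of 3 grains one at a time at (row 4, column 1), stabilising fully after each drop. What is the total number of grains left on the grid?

k=0  0,1,2,3
0,2,3,3
2,1,3,2
1,0,2,3
0,2,1,3
2,3,2,2
k=1  0,1,2,3
0,2,3,3
2,1,3,2
1,0,2,3
0,3,1,3
2,3,2,2
k=2  0,1,2,3
0,2,3,3
2,1,3,2
1,1,2,3
1,1,2,3
3,0,3,2
k=3  0,1,2,3
0,2,3,3
2,1,3,2
1,1,2,3
1,2,2,3
3,0,3,2

45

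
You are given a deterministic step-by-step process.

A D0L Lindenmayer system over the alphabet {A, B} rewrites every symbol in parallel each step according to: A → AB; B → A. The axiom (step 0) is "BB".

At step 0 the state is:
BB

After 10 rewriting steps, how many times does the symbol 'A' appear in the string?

[0] BB
[1] AA
[2] ABAB
[3] ABAABA
[4] ABAABABAAB
[5] ABAABABAABAABABA
[6] ABAABABAABAABABAABABAABAAB
[7] ABAABABAABAABABAABABAABAABABAABAABABAABABA
[8] ABAABABAABAABABAABABAABAABABAABAABABAABABAABAABABAABABAABAABABAABAAB
[9] ABAABABAABAABABAABABAABAABABAABAABABAABABAABAABABAABABAABAABABAABAABABAABABAABAABABAABAABABAABABAABAABABAABABA
[10] ABAABABAABAABABAABABAABAABABAABAABABAABABAABAABABAABABAABA…AABABAABABAABAABABAABABAABAABABAABAABABAABABAABAABABAABAAB  (len 178)

110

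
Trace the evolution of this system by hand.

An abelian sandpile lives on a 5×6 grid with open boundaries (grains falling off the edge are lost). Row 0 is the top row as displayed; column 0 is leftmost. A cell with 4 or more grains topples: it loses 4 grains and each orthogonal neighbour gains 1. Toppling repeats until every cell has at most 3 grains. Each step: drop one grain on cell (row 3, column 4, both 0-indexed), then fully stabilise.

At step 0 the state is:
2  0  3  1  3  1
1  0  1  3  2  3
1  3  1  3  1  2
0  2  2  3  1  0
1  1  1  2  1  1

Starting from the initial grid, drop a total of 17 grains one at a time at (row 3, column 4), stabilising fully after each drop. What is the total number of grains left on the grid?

step 0: 2  0  3  1  3  1
1  0  1  3  2  3
1  3  1  3  1  2
0  2  2  3  1  0
1  1  1  2  1  1
step 1: 2  0  3  1  3  1
1  0  1  3  2  3
1  3  1  3  1  2
0  2  2  3  2  0
1  1  1  2  1  1
step 2: 2  0  3  1  3  1
1  0  1  3  2  3
1  3  1  3  1  2
0  2  2  3  3  0
1  1  1  2  1  1
step 3: 2  0  3  2  3  1
1  0  2  0  3  3
1  3  2  1  3  2
0  2  3  1  1  1
1  1  1  3  2  1
step 4: 2  0  3  2  3  1
1  0  2  0  3  3
1  3  2  1  3  2
0  2  3  1  2  1
1  1  1  3  2  1
step 5: 2  0  3  2  3  1
1  0  2  0  3  3
1  3  2  1  3  2
0  2  3  1  3  1
1  1  1  3  2  1
step 6: 2  0  3  3  0  3
1  0  2  1  2  1
1  3  2  2  2  0
0  2  3  2  1  3
1  1  1  3  3  1
step 7: 2  0  3  3  0  3
1  0  2  1  2  1
1  3  2  2  2  0
0  2  3  2  2  3
1  1  1  3  3  1
step 8: 2  0  3  3  0  3
1  0  2  1  2  1
1  3  2  2  2  0
0  2  3  2  3  3
1  1  1  3  3  1
step 9: 2  0  3  3  0  3
1  0  2  1  2  1
1  3  3  3  3  1
0  3  0  1  3  0
1  1  3  1  1  3
step 10: 2  0  3  3  0  3
1  1  3  2  3  1
2  1  1  1  1  2
1  0  2  3  1  1
1  2  3  1  2  3
step 11: 2  0  3  3  0  3
1  1  3  2  3  1
2  1  1  1  1  2
1  0  2  3  2  1
1  2  3  1  2  3
step 12: 2  0  3  3  0  3
1  1  3  2  3  1
2  1  1  1  1  2
1  0  2  3  3  1
1  2  3  1  2  3
step 13: 2  0  3  3  0  3
1  1  3  2  3  1
2  1  1  2  2  2
1  0  3  0  1  2
1  2  3  2  3  3
step 14: 2  0  3  3  0  3
1  1  3  2  3  1
2  1  1  2  2  2
1  0  3  0  2  2
1  2  3  2  3  3
step 15: 2  0  3  3  0  3
1  1  3  2  3  1
2  1  1  2  2  2
1  0  3  0  3  2
1  2  3  2  3  3
step 16: 2  0  3  3  0  3
1  1  3  2  3  1
2  1  1  2  3  3
1  0  3  1  2  0
1  2  3  3  1  1
step 17: 2  0  3  3  0  3
1  1  3  2  3  1
2  1  1  2  3  3
1  0  3  1  3  0
1  2  3  3  1  1

53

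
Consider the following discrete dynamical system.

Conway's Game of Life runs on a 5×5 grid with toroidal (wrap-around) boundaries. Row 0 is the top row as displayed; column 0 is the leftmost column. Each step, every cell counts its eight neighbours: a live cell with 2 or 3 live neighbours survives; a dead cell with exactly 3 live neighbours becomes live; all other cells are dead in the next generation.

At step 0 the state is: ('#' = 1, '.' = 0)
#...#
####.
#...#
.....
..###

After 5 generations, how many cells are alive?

7

[0] #...#
####.
#...#
.....
..###
[1] .....
..##.
#.###
#....
#..##
[2] ..#..
.##..
#.#..
..#..
#...#
[3] #.##.
..##.
..##.
#..##
.#.#.
[4] .....
.....
.#...
##...
.#...
[5] .....
.....
##...
###..
##...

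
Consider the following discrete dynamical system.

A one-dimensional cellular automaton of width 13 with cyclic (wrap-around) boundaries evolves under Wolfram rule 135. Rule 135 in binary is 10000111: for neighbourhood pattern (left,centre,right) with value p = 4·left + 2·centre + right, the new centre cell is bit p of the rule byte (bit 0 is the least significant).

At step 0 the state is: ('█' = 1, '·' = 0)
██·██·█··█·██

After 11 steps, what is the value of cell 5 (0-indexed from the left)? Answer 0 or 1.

t=0: ██·██·█··█·██
t=1: █·····█·██··█
t=2: ··█████····█·
t=3: ██·███··████·
t=4: ····█··█·██··
t=5: █████·██····█
t=6: ████·····███·
t=7: ·██··████·█··
t=8: █···█·██··█·█
t=9: ··███····██··
t=10: ██·█··███···█
t=11: █··█·█·█··██·

1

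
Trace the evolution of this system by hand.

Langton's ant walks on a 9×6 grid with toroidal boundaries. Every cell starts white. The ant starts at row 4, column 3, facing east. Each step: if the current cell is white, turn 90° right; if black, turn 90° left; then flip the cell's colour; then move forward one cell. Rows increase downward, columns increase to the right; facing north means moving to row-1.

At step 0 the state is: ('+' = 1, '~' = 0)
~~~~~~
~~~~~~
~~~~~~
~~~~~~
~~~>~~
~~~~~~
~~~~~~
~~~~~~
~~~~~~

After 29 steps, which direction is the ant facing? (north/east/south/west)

t=0: ~~~~~~
~~~~~~
~~~~~~
~~~~~~
~~~>~~
~~~~~~
~~~~~~
~~~~~~
~~~~~~
t=1: ~~~~~~
~~~~~~
~~~~~~
~~~~~~
~~~+~~
~~~v~~
~~~~~~
~~~~~~
~~~~~~
t=2: ~~~~~~
~~~~~~
~~~~~~
~~~~~~
~~~+~~
~~<+~~
~~~~~~
~~~~~~
~~~~~~
t=3: ~~~~~~
~~~~~~
~~~~~~
~~~~~~
~~^+~~
~~++~~
~~~~~~
~~~~~~
~~~~~~
t=4: ~~~~~~
~~~~~~
~~~~~~
~~~~~~
~~+>~~
~~++~~
~~~~~~
~~~~~~
~~~~~~
t=5: ~~~~~~
~~~~~~
~~~~~~
~~~^~~
~~+~~~
~~++~~
~~~~~~
~~~~~~
~~~~~~
t=6: ~~~~~~
~~~~~~
~~~~~~
~~~+>~
~~+~~~
~~++~~
~~~~~~
~~~~~~
~~~~~~
t=7: ~~~~~~
~~~~~~
~~~~~~
~~~++~
~~+~v~
~~++~~
~~~~~~
~~~~~~
~~~~~~
t=8: ~~~~~~
~~~~~~
~~~~~~
~~~++~
~~+<+~
~~++~~
~~~~~~
~~~~~~
~~~~~~
t=9: ~~~~~~
~~~~~~
~~~~~~
~~~^+~
~~+++~
~~++~~
~~~~~~
~~~~~~
~~~~~~
t=10: ~~~~~~
~~~~~~
~~~~~~
~~<~+~
~~+++~
~~++~~
~~~~~~
~~~~~~
~~~~~~
t=11: ~~~~~~
~~~~~~
~~^~~~
~~+~+~
~~+++~
~~++~~
~~~~~~
~~~~~~
~~~~~~
t=12: ~~~~~~
~~~~~~
~~+>~~
~~+~+~
~~+++~
~~++~~
~~~~~~
~~~~~~
~~~~~~
t=13: ~~~~~~
~~~~~~
~~++~~
~~+v+~
~~+++~
~~++~~
~~~~~~
~~~~~~
~~~~~~
t=14: ~~~~~~
~~~~~~
~~++~~
~~<++~
~~+++~
~~++~~
~~~~~~
~~~~~~
~~~~~~
t=15: ~~~~~~
~~~~~~
~~++~~
~~~++~
~~v++~
~~++~~
~~~~~~
~~~~~~
~~~~~~
t=16: ~~~~~~
~~~~~~
~~++~~
~~~++~
~~~>+~
~~++~~
~~~~~~
~~~~~~
~~~~~~
t=17: ~~~~~~
~~~~~~
~~++~~
~~~^+~
~~~~+~
~~++~~
~~~~~~
~~~~~~
~~~~~~
t=18: ~~~~~~
~~~~~~
~~++~~
~~<~+~
~~~~+~
~~++~~
~~~~~~
~~~~~~
~~~~~~
t=19: ~~~~~~
~~~~~~
~~^+~~
~~+~+~
~~~~+~
~~++~~
~~~~~~
~~~~~~
~~~~~~
t=20: ~~~~~~
~~~~~~
~<~+~~
~~+~+~
~~~~+~
~~++~~
~~~~~~
~~~~~~
~~~~~~
t=21: ~~~~~~
~^~~~~
~+~+~~
~~+~+~
~~~~+~
~~++~~
~~~~~~
~~~~~~
~~~~~~
t=22: ~~~~~~
~+>~~~
~+~+~~
~~+~+~
~~~~+~
~~++~~
~~~~~~
~~~~~~
~~~~~~
t=23: ~~~~~~
~++~~~
~+v+~~
~~+~+~
~~~~+~
~~++~~
~~~~~~
~~~~~~
~~~~~~
t=24: ~~~~~~
~++~~~
~<++~~
~~+~+~
~~~~+~
~~++~~
~~~~~~
~~~~~~
~~~~~~
t=25: ~~~~~~
~++~~~
~~++~~
~v+~+~
~~~~+~
~~++~~
~~~~~~
~~~~~~
~~~~~~
t=26: ~~~~~~
~++~~~
~~++~~
<++~+~
~~~~+~
~~++~~
~~~~~~
~~~~~~
~~~~~~
t=27: ~~~~~~
~++~~~
^~++~~
+++~+~
~~~~+~
~~++~~
~~~~~~
~~~~~~
~~~~~~
t=28: ~~~~~~
~++~~~
+>++~~
+++~+~
~~~~+~
~~++~~
~~~~~~
~~~~~~
~~~~~~
t=29: ~~~~~~
~++~~~
++++~~
+v+~+~
~~~~+~
~~++~~
~~~~~~
~~~~~~
~~~~~~

south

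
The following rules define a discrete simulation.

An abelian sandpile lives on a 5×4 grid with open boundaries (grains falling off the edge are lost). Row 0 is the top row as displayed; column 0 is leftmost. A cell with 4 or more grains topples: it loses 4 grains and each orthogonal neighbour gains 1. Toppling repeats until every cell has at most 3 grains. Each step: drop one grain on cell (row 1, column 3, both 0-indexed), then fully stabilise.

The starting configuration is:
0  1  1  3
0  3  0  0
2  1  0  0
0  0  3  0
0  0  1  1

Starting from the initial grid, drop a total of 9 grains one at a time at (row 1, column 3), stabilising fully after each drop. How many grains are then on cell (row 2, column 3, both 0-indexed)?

2

t=0: 0  1  1  3
0  3  0  0
2  1  0  0
0  0  3  0
0  0  1  1
t=1: 0  1  1  3
0  3  0  1
2  1  0  0
0  0  3  0
0  0  1  1
t=2: 0  1  1  3
0  3  0  2
2  1  0  0
0  0  3  0
0  0  1  1
t=3: 0  1  1  3
0  3  0  3
2  1  0  0
0  0  3  0
0  0  1  1
t=4: 0  1  2  0
0  3  1  1
2  1  0  1
0  0  3  0
0  0  1  1
t=5: 0  1  2  0
0  3  1  2
2  1  0  1
0  0  3  0
0  0  1  1
t=6: 0  1  2  0
0  3  1  3
2  1  0  1
0  0  3  0
0  0  1  1
t=7: 0  1  2  1
0  3  2  0
2  1  0  2
0  0  3  0
0  0  1  1
t=8: 0  1  2  1
0  3  2  1
2  1  0  2
0  0  3  0
0  0  1  1
t=9: 0  1  2  1
0  3  2  2
2  1  0  2
0  0  3  0
0  0  1  1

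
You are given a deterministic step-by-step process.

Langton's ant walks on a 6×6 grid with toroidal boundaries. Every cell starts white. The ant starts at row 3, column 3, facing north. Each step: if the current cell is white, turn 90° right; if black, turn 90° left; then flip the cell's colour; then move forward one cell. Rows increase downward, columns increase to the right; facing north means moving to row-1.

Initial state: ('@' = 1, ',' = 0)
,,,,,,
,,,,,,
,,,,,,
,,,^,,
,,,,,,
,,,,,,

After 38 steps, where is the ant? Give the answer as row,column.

0,2

0) ,,,,,,
,,,,,,
,,,,,,
,,,^,,
,,,,,,
,,,,,,
1) ,,,,,,
,,,,,,
,,,,,,
,,,@>,
,,,,,,
,,,,,,
2) ,,,,,,
,,,,,,
,,,,,,
,,,@@,
,,,,v,
,,,,,,
3) ,,,,,,
,,,,,,
,,,,,,
,,,@@,
,,,<@,
,,,,,,
4) ,,,,,,
,,,,,,
,,,,,,
,,,^@,
,,,@@,
,,,,,,
5) ,,,,,,
,,,,,,
,,,,,,
,,<,@,
,,,@@,
,,,,,,
6) ,,,,,,
,,,,,,
,,^,,,
,,@,@,
,,,@@,
,,,,,,
7) ,,,,,,
,,,,,,
,,@>,,
,,@,@,
,,,@@,
,,,,,,
8) ,,,,,,
,,,,,,
,,@@,,
,,@v@,
,,,@@,
,,,,,,
9) ,,,,,,
,,,,,,
,,@@,,
,,<@@,
,,,@@,
,,,,,,
10) ,,,,,,
,,,,,,
,,@@,,
,,,@@,
,,v@@,
,,,,,,
11) ,,,,,,
,,,,,,
,,@@,,
,,,@@,
,<@@@,
,,,,,,
12) ,,,,,,
,,,,,,
,,@@,,
,^,@@,
,@@@@,
,,,,,,
13) ,,,,,,
,,,,,,
,,@@,,
,@>@@,
,@@@@,
,,,,,,
14) ,,,,,,
,,,,,,
,,@@,,
,@@@@,
,@v@@,
,,,,,,
15) ,,,,,,
,,,,,,
,,@@,,
,@@@@,
,@,>@,
,,,,,,
16) ,,,,,,
,,,,,,
,,@@,,
,@@^@,
,@,,@,
,,,,,,
17) ,,,,,,
,,,,,,
,,@@,,
,@<,@,
,@,,@,
,,,,,,
18) ,,,,,,
,,,,,,
,,@@,,
,@,,@,
,@v,@,
,,,,,,
19) ,,,,,,
,,,,,,
,,@@,,
,@,,@,
,<@,@,
,,,,,,
20) ,,,,,,
,,,,,,
,,@@,,
,@,,@,
,,@,@,
,v,,,,
21) ,,,,,,
,,,,,,
,,@@,,
,@,,@,
,,@,@,
<@,,,,
22) ,,,,,,
,,,,,,
,,@@,,
,@,,@,
^,@,@,
@@,,,,
23) ,,,,,,
,,,,,,
,,@@,,
,@,,@,
@>@,@,
@@,,,,
24) ,,,,,,
,,,,,,
,,@@,,
,@,,@,
@@@,@,
@v,,,,
25) ,,,,,,
,,,,,,
,,@@,,
,@,,@,
@@@,@,
@,>,,,
26) ,,v,,,
,,,,,,
,,@@,,
,@,,@,
@@@,@,
@,@,,,
27) ,<@,,,
,,,,,,
,,@@,,
,@,,@,
@@@,@,
@,@,,,
28) ,@@,,,
,,,,,,
,,@@,,
,@,,@,
@@@,@,
@^@,,,
29) ,@@,,,
,,,,,,
,,@@,,
,@,,@,
@@@,@,
@@>,,,
30) ,@@,,,
,,,,,,
,,@@,,
,@,,@,
@@^,@,
@@,,,,
31) ,@@,,,
,,,,,,
,,@@,,
,@,,@,
@<,,@,
@@,,,,
32) ,@@,,,
,,,,,,
,,@@,,
,@,,@,
@,,,@,
@v,,,,
33) ,@@,,,
,,,,,,
,,@@,,
,@,,@,
@,,,@,
@,>,,,
34) ,@v,,,
,,,,,,
,,@@,,
,@,,@,
@,,,@,
@,@,,,
35) ,@,>,,
,,,,,,
,,@@,,
,@,,@,
@,,,@,
@,@,,,
36) ,@,@,,
,,,v,,
,,@@,,
,@,,@,
@,,,@,
@,@,,,
37) ,@,@,,
,,<@,,
,,@@,,
,@,,@,
@,,,@,
@,@,,,
38) ,@^@,,
,,@@,,
,,@@,,
,@,,@,
@,,,@,
@,@,,,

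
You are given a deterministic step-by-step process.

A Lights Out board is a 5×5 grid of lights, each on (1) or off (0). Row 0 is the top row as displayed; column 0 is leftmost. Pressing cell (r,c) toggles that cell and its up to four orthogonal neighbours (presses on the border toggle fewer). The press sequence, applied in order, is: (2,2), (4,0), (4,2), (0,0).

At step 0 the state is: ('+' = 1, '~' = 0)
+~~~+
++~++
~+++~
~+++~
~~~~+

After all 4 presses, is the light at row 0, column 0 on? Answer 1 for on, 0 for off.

gen 0: +~~~+
++~++
~+++~
~+++~
~~~~+
gen 1: +~~~+
+++++
~~~~~
~+~+~
~~~~+
gen 2: +~~~+
+++++
~~~~~
++~+~
++~~+
gen 3: +~~~+
+++++
~~~~~
++++~
+~+++
gen 4: ~+~~+
~++++
~~~~~
++++~
+~+++

0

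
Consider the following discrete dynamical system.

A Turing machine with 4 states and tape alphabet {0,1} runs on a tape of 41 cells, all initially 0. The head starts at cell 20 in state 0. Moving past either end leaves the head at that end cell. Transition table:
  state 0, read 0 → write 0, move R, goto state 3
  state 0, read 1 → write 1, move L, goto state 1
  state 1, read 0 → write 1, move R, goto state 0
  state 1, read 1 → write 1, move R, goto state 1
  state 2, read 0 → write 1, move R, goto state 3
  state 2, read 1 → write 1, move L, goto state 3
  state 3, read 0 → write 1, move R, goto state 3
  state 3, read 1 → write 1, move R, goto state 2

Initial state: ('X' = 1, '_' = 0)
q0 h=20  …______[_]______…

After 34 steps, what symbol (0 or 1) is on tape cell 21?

1

t=0: q0 h=20  …______[_]______…
t=1: q3 h=21  …______[_]______…
t=2: q3 h=22  …_____X[_]______…
t=3: q3 h=23  …____XX[_]______…
t=4: q3 h=24  …___XXX[_]______…
t=5: q3 h=25  …__XXXX[_]______…
t=6: q3 h=26  …_XXXXX[_]______…
t=7: q3 h=27  …XXXXXX[_]______…
t=8: q3 h=28  …XXXXXX[_]______…
t=9: q3 h=29  …XXXXXX[_]______…
t=10: q3 h=30  …XXXXXX[_]______…
t=11: q3 h=31  …XXXXXX[_]______…
t=12: q3 h=32  …XXXXXX[_]______…
t=13: q3 h=33  …XXXXXX[_]______…
t=14: q3 h=34  …XXXXXX[_]______|
t=15: q3 h=35  …XXXXXX[_]_____|
t=16: q3 h=36  …XXXXXX[_]____|
t=17: q3 h=37  …XXXXXX[_]___|
t=18: q3 h=38  …XXXXXX[_]__|
t=19: q3 h=39  …XXXXXX[_]_|
t=20: q3 h=40  …XXXXXX[_]|
t=21: q3 h=40  …XXXXXX[X]|
t=22: q2 h=40  …XXXXXX[X]|
t=23: q3 h=39  …XXXXXX[X]X|
t=24: q2 h=40  …XXXXXX[X]|
t=25: q3 h=39  …XXXXXX[X]X|
t=26: q2 h=40  …XXXXXX[X]|
t=27: q3 h=39  …XXXXXX[X]X|
t=28: q2 h=40  …XXXXXX[X]|
t=29: q3 h=39  …XXXXXX[X]X|
t=30: q2 h=40  …XXXXXX[X]|
t=31: q3 h=39  …XXXXXX[X]X|
t=32: q2 h=40  …XXXXXX[X]|
t=33: q3 h=39  …XXXXXX[X]X|
t=34: q2 h=40  …XXXXXX[X]|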